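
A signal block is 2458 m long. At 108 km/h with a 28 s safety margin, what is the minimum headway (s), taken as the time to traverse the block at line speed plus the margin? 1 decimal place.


V = 108 / 3.6 = 30.0 m/s
Block traversal time = 2458 / 30.0 = 81.9333 s
Headway = 81.9333 + 28
Headway = 109.9 s

109.9


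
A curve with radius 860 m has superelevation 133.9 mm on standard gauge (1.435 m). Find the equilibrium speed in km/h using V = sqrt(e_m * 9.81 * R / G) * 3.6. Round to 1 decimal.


Convert cant: e = 133.9 mm = 0.1339 m
V_ms = sqrt(0.1339 * 9.81 * 860 / 1.435)
V_ms = sqrt(787.220028) = 28.0574 m/s
V = 28.0574 * 3.6 = 101.0 km/h

101.0


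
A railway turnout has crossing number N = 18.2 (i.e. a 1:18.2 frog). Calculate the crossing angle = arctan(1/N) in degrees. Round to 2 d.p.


1/N = 1/18.2 = 0.054945
angle = arctan(0.054945) = 0.05489 rad
angle = 0.05489 * 180/pi = 3.14 degrees

3.14


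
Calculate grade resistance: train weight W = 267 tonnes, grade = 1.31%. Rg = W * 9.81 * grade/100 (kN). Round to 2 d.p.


Rg = W * 9.81 * grade / 100
Rg = 267 * 9.81 * 1.31 / 100
Rg = 2619.27 * 0.0131
Rg = 34.31 kN

34.31


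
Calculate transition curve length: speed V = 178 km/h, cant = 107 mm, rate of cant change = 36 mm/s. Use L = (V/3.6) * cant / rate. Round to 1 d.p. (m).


Convert speed: V = 178 / 3.6 = 49.4444 m/s
L = 49.4444 * 107 / 36
L = 5290.5556 / 36
L = 147.0 m

147.0


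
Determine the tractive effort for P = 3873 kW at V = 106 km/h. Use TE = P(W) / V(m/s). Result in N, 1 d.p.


Convert: P = 3873 kW = 3873000 W
V = 106 / 3.6 = 29.4444 m/s
TE = 3873000 / 29.4444
TE = 131535.8 N

131535.8


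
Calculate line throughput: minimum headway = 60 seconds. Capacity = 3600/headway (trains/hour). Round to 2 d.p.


Capacity = 3600 / headway
Capacity = 3600 / 60
Capacity = 60.00 trains/hour

60.00


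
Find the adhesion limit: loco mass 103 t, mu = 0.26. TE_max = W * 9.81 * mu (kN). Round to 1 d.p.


TE_max = W * g * mu
TE_max = 103 * 9.81 * 0.26
TE_max = 1010.43 * 0.26
TE_max = 262.7 kN

262.7


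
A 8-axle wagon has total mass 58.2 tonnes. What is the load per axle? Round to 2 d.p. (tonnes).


Load per axle = total weight / number of axles
Load = 58.2 / 8
Load = 7.28 tonnes

7.28


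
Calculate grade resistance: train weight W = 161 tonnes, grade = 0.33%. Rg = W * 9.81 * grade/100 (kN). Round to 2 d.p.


Rg = W * 9.81 * grade / 100
Rg = 161 * 9.81 * 0.33 / 100
Rg = 1579.41 * 0.0033
Rg = 5.21 kN

5.21


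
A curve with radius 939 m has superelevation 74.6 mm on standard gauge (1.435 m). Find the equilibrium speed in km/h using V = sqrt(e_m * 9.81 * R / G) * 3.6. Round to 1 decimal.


Convert cant: e = 74.6 mm = 0.0746 m
V_ms = sqrt(0.0746 * 9.81 * 939 / 1.435)
V_ms = sqrt(478.874295) = 21.8832 m/s
V = 21.8832 * 3.6 = 78.8 km/h

78.8


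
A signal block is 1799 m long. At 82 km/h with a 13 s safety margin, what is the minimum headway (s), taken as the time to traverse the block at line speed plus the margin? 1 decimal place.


V = 82 / 3.6 = 22.7778 m/s
Block traversal time = 1799 / 22.7778 = 78.9805 s
Headway = 78.9805 + 13
Headway = 92.0 s

92.0


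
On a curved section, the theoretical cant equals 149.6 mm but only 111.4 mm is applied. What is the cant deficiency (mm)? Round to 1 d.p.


Cant deficiency = equilibrium cant - actual cant
CD = 149.6 - 111.4
CD = 38.2 mm

38.2


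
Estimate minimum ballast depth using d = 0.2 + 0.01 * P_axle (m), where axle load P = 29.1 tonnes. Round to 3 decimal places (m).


d = 0.2 + 0.01 * 29.1
d = 0.2 + 0.291
d = 0.491 m

0.491


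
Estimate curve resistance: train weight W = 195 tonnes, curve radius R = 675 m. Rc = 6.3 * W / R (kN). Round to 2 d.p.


Rc = 6.3 * W / R
Rc = 6.3 * 195 / 675
Rc = 1228.5 / 675
Rc = 1.82 kN

1.82


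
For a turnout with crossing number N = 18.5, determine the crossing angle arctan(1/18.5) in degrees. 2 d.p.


1/N = 1/18.5 = 0.054054
angle = arctan(0.054054) = 0.054002 rad
angle = 0.054002 * 180/pi = 3.09 degrees

3.09


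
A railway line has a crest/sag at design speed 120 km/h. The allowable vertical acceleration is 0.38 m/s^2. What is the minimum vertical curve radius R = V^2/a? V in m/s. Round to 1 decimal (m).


Convert speed: V = 120 / 3.6 = 33.3333 m/s
V^2 = 1111.1111 m^2/s^2
R_v = 1111.1111 / 0.38
R_v = 2924.0 m

2924.0


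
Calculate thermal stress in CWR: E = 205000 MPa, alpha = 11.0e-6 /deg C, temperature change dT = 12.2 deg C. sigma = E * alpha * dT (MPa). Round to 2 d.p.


sigma = E * alpha * dT
sigma = 205000 * 11.0e-6 * 12.2
sigma = 2.255 * 12.2
sigma = 27.51 MPa

27.51


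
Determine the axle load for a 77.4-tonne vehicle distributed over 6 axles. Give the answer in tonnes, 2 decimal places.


Load per axle = total weight / number of axles
Load = 77.4 / 6
Load = 12.90 tonnes

12.90


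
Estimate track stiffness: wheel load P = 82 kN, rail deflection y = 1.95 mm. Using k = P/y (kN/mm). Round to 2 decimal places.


Track stiffness k = P / y
k = 82 / 1.95
k = 42.05 kN/mm

42.05


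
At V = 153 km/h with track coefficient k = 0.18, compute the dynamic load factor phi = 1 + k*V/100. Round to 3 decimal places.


phi = 1 + k * V / 100
phi = 1 + 0.18 * 153 / 100
phi = 1 + 0.2754
phi = 1.275

1.275


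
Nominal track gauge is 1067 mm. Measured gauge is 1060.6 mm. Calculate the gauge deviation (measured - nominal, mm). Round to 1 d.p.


Deviation = measured - nominal
Deviation = 1060.6 - 1067
Deviation = -6.4 mm

-6.4


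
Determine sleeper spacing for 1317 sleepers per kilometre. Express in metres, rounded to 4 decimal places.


Spacing = 1000 m / number of sleepers
Spacing = 1000 / 1317
Spacing = 0.7593 m

0.7593


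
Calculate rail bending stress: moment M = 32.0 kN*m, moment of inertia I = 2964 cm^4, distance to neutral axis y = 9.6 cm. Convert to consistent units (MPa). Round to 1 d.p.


Convert units:
M = 32.0 kN*m = 32000000 N*mm
y = 9.6 cm = 96 mm
I = 2964 cm^4 = 29640000 mm^4
sigma = 32000000 * 96 / 29640000
sigma = 103.6 MPa

103.6


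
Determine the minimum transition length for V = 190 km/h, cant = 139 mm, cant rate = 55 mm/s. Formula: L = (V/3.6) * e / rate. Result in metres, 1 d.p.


Convert speed: V = 190 / 3.6 = 52.7778 m/s
L = 52.7778 * 139 / 55
L = 7336.1111 / 55
L = 133.4 m

133.4


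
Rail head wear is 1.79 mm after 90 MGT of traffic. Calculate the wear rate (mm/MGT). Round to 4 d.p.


Wear rate = total wear / cumulative tonnage
Rate = 1.79 / 90
Rate = 0.0199 mm/MGT

0.0199


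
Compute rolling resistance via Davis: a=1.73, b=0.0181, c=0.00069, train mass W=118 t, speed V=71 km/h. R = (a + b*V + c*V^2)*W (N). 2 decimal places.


b*V = 0.0181 * 71 = 1.2851
c*V^2 = 0.00069 * 5041 = 3.47829
R_per_t = 1.73 + 1.2851 + 3.47829 = 6.49339 N/t
R_total = 6.49339 * 118 = 766.22 N

766.22


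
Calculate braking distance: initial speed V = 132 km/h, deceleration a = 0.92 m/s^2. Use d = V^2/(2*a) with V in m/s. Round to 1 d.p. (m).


Convert speed: V = 132 / 3.6 = 36.6667 m/s
V^2 = 1344.4444
d = 1344.4444 / (2 * 0.92)
d = 1344.4444 / 1.84
d = 730.7 m

730.7


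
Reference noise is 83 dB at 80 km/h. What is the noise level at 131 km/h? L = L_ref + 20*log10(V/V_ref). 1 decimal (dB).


V/V_ref = 131 / 80 = 1.6375
log10(1.6375) = 0.214181
20 * 0.214181 = 4.2836
L = 83 + 4.2836 = 87.3 dB

87.3


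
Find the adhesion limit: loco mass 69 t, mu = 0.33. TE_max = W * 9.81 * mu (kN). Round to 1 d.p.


TE_max = W * g * mu
TE_max = 69 * 9.81 * 0.33
TE_max = 676.89 * 0.33
TE_max = 223.4 kN

223.4


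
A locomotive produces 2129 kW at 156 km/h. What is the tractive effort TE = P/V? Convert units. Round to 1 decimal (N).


Convert: P = 2129 kW = 2129000 W
V = 156 / 3.6 = 43.3333 m/s
TE = 2129000 / 43.3333
TE = 49130.8 N

49130.8


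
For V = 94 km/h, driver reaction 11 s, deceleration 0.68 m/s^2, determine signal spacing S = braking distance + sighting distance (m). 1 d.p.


V = 94 / 3.6 = 26.1111 m/s
Braking distance = 26.1111^2 / (2*0.68) = 501.3163 m
Sighting distance = 26.1111 * 11 = 287.2222 m
S = 501.3163 + 287.2222 = 788.5 m

788.5


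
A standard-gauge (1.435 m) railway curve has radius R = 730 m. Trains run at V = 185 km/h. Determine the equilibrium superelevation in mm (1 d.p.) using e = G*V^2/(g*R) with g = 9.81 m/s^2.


Convert speed: V = 185 / 3.6 = 51.3889 m/s
Apply formula: e = 1.435 * 51.3889^2 / (9.81 * 730)
e = 1.435 * 2640.8179 / 7161.3
e = 0.529174 m = 529.2 mm

529.2


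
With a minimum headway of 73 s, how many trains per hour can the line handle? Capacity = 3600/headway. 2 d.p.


Capacity = 3600 / headway
Capacity = 3600 / 73
Capacity = 49.32 trains/hour

49.32


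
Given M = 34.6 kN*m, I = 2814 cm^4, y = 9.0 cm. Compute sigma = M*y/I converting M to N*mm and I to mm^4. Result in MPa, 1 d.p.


Convert units:
M = 34.6 kN*m = 34600000 N*mm
y = 9.0 cm = 90 mm
I = 2814 cm^4 = 28140000 mm^4
sigma = 34600000 * 90 / 28140000
sigma = 110.7 MPa

110.7


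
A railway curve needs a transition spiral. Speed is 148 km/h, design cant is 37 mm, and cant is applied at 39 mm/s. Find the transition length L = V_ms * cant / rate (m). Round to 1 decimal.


Convert speed: V = 148 / 3.6 = 41.1111 m/s
L = 41.1111 * 37 / 39
L = 1521.1111 / 39
L = 39.0 m

39.0


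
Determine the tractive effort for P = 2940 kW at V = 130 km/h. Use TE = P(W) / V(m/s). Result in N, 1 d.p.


Convert: P = 2940 kW = 2940000 W
V = 130 / 3.6 = 36.1111 m/s
TE = 2940000 / 36.1111
TE = 81415.4 N

81415.4


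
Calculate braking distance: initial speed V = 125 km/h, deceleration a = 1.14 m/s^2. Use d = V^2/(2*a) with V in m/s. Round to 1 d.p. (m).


Convert speed: V = 125 / 3.6 = 34.7222 m/s
V^2 = 1205.6327
d = 1205.6327 / (2 * 1.14)
d = 1205.6327 / 2.28
d = 528.8 m

528.8


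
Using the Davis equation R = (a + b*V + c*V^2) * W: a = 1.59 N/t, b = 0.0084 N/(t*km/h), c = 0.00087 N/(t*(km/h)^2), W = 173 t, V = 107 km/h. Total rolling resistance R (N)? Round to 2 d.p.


b*V = 0.0084 * 107 = 0.8988
c*V^2 = 0.00087 * 11449 = 9.96063
R_per_t = 1.59 + 0.8988 + 9.96063 = 12.44943 N/t
R_total = 12.44943 * 173 = 2153.75 N

2153.75


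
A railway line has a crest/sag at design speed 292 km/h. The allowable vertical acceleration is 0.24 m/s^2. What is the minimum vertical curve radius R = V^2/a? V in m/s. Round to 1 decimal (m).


Convert speed: V = 292 / 3.6 = 81.1111 m/s
V^2 = 6579.0123 m^2/s^2
R_v = 6579.0123 / 0.24
R_v = 27412.6 m

27412.6


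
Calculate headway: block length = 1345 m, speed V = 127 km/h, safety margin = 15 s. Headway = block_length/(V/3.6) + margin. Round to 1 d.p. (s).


V = 127 / 3.6 = 35.2778 m/s
Block traversal time = 1345 / 35.2778 = 38.126 s
Headway = 38.126 + 15
Headway = 53.1 s

53.1


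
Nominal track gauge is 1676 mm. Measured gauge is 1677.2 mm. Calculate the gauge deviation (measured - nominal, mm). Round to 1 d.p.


Deviation = measured - nominal
Deviation = 1677.2 - 1676
Deviation = 1.2 mm

1.2


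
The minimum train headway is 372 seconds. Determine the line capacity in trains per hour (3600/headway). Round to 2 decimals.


Capacity = 3600 / headway
Capacity = 3600 / 372
Capacity = 9.68 trains/hour

9.68


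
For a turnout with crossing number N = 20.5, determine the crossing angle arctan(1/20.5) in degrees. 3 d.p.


1/N = 1/20.5 = 0.04878
angle = arctan(0.04878) = 0.048742 rad
angle = 0.048742 * 180/pi = 2.793 degrees

2.793


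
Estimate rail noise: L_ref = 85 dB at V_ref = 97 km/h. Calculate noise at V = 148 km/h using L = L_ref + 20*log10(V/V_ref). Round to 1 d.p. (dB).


V/V_ref = 148 / 97 = 1.525773
log10(1.525773) = 0.18349
20 * 0.18349 = 3.6698
L = 85 + 3.6698 = 88.7 dB

88.7


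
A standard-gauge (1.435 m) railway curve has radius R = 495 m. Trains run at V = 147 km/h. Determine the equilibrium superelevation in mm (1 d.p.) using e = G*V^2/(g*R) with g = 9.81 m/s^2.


Convert speed: V = 147 / 3.6 = 40.8333 m/s
Apply formula: e = 1.435 * 40.8333^2 / (9.81 * 495)
e = 1.435 * 1667.3611 / 4855.95
e = 0.492728 m = 492.7 mm

492.7


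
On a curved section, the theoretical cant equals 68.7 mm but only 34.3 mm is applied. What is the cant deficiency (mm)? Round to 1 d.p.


Cant deficiency = equilibrium cant - actual cant
CD = 68.7 - 34.3
CD = 34.4 mm

34.4


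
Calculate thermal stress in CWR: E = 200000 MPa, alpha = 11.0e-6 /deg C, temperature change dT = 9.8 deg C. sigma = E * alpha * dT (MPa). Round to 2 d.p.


sigma = E * alpha * dT
sigma = 200000 * 11.0e-6 * 9.8
sigma = 2.2 * 9.8
sigma = 21.56 MPa

21.56


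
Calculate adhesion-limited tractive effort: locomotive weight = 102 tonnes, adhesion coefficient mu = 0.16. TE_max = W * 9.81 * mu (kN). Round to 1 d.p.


TE_max = W * g * mu
TE_max = 102 * 9.81 * 0.16
TE_max = 1000.62 * 0.16
TE_max = 160.1 kN

160.1


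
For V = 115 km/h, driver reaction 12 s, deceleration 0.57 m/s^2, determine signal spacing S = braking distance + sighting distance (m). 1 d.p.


V = 115 / 3.6 = 31.9444 m/s
Braking distance = 31.9444^2 / (2*0.57) = 895.1294 m
Sighting distance = 31.9444 * 12 = 383.3333 m
S = 895.1294 + 383.3333 = 1278.5 m

1278.5


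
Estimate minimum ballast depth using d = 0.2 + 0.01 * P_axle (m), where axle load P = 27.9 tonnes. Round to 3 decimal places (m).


d = 0.2 + 0.01 * 27.9
d = 0.2 + 0.279
d = 0.479 m

0.479


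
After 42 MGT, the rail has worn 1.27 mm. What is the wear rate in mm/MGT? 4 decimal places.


Wear rate = total wear / cumulative tonnage
Rate = 1.27 / 42
Rate = 0.0302 mm/MGT

0.0302


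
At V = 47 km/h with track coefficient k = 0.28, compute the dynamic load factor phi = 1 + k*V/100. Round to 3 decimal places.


phi = 1 + k * V / 100
phi = 1 + 0.28 * 47 / 100
phi = 1 + 0.1316
phi = 1.132

1.132


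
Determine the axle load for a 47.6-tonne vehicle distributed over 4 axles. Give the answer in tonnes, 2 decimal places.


Load per axle = total weight / number of axles
Load = 47.6 / 4
Load = 11.90 tonnes

11.90


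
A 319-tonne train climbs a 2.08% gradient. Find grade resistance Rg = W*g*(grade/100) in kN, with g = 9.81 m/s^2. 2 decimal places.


Rg = W * 9.81 * grade / 100
Rg = 319 * 9.81 * 2.08 / 100
Rg = 3129.39 * 0.0208
Rg = 65.09 kN

65.09


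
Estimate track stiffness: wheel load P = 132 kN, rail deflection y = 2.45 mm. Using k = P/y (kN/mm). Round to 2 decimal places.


Track stiffness k = P / y
k = 132 / 2.45
k = 53.88 kN/mm

53.88


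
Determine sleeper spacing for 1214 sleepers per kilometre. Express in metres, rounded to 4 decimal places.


Spacing = 1000 m / number of sleepers
Spacing = 1000 / 1214
Spacing = 0.8237 m

0.8237


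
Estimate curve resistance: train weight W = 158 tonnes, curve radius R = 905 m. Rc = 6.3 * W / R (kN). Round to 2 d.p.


Rc = 6.3 * W / R
Rc = 6.3 * 158 / 905
Rc = 995.4 / 905
Rc = 1.10 kN

1.10


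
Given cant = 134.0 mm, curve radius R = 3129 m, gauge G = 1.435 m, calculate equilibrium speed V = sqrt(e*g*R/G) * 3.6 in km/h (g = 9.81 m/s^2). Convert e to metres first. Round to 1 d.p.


Convert cant: e = 134.0 mm = 0.1340 m
V_ms = sqrt(0.1340 * 9.81 * 3129 / 1.435)
V_ms = sqrt(2866.338439) = 53.5382 m/s
V = 53.5382 * 3.6 = 192.7 km/h

192.7


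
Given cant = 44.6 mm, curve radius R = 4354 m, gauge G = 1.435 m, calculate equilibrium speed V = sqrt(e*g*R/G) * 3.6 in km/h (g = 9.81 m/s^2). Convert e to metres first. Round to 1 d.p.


Convert cant: e = 44.6 mm = 0.0446 m
V_ms = sqrt(0.0446 * 9.81 * 4354 / 1.435)
V_ms = sqrt(1327.517912) = 36.4351 m/s
V = 36.4351 * 3.6 = 131.2 km/h

131.2


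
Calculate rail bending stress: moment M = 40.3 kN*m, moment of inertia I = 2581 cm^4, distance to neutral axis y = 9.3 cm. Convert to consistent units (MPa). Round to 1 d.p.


Convert units:
M = 40.3 kN*m = 40300000 N*mm
y = 9.3 cm = 93 mm
I = 2581 cm^4 = 25810000 mm^4
sigma = 40300000 * 93 / 25810000
sigma = 145.2 MPa

145.2


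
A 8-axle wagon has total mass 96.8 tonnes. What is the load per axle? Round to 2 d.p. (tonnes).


Load per axle = total weight / number of axles
Load = 96.8 / 8
Load = 12.10 tonnes

12.10


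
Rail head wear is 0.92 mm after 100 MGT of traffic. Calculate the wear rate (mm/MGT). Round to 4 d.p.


Wear rate = total wear / cumulative tonnage
Rate = 0.92 / 100
Rate = 0.0092 mm/MGT

0.0092


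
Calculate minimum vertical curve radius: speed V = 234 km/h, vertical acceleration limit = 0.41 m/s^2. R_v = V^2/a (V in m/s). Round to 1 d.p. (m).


Convert speed: V = 234 / 3.6 = 65.0 m/s
V^2 = 4225.0 m^2/s^2
R_v = 4225.0 / 0.41
R_v = 10304.9 m

10304.9


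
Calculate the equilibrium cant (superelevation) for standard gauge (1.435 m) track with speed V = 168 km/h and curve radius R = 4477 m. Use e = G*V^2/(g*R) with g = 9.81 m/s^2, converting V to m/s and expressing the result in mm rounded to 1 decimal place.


Convert speed: V = 168 / 3.6 = 46.6667 m/s
Apply formula: e = 1.435 * 46.6667^2 / (9.81 * 4477)
e = 1.435 * 2177.7778 / 43919.37
e = 0.071156 m = 71.2 mm

71.2


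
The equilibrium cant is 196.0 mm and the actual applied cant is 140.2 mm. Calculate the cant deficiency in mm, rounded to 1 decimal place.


Cant deficiency = equilibrium cant - actual cant
CD = 196.0 - 140.2
CD = 55.8 mm

55.8


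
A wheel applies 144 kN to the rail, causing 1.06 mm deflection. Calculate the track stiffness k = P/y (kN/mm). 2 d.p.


Track stiffness k = P / y
k = 144 / 1.06
k = 135.85 kN/mm

135.85


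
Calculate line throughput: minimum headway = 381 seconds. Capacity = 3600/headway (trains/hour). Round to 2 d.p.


Capacity = 3600 / headway
Capacity = 3600 / 381
Capacity = 9.45 trains/hour

9.45


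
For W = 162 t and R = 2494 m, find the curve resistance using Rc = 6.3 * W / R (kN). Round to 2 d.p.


Rc = 6.3 * W / R
Rc = 6.3 * 162 / 2494
Rc = 1020.6 / 2494
Rc = 0.41 kN

0.41


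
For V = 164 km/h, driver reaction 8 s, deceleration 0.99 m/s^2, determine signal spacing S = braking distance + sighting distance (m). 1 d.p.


V = 164 / 3.6 = 45.5556 m/s
Braking distance = 45.5556^2 / (2*0.99) = 1048.1357 m
Sighting distance = 45.5556 * 8 = 364.4444 m
S = 1048.1357 + 364.4444 = 1412.6 m

1412.6


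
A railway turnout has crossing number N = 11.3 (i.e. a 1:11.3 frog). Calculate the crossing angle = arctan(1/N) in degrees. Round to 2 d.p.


1/N = 1/11.3 = 0.088496
angle = arctan(0.088496) = 0.088266 rad
angle = 0.088266 * 180/pi = 5.06 degrees

5.06


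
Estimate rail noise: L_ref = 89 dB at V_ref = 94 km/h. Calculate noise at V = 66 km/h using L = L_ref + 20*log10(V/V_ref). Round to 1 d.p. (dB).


V/V_ref = 66 / 94 = 0.702128
log10(0.702128) = -0.153584
20 * -0.153584 = -3.0717
L = 89 + -3.0717 = 85.9 dB

85.9


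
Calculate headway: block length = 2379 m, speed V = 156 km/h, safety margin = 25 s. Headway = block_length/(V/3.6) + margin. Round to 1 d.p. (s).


V = 156 / 3.6 = 43.3333 m/s
Block traversal time = 2379 / 43.3333 = 54.9 s
Headway = 54.9 + 25
Headway = 79.9 s

79.9


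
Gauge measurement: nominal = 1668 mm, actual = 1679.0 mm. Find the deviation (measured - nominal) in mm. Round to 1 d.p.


Deviation = measured - nominal
Deviation = 1679.0 - 1668
Deviation = 11.0 mm

11.0


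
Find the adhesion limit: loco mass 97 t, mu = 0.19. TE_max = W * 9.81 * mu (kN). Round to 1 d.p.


TE_max = W * g * mu
TE_max = 97 * 9.81 * 0.19
TE_max = 951.57 * 0.19
TE_max = 180.8 kN

180.8


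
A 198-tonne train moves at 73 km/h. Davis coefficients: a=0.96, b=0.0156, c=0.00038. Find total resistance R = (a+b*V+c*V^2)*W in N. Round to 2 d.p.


b*V = 0.0156 * 73 = 1.1388
c*V^2 = 0.00038 * 5329 = 2.02502
R_per_t = 0.96 + 1.1388 + 2.02502 = 4.12382 N/t
R_total = 4.12382 * 198 = 816.52 N

816.52


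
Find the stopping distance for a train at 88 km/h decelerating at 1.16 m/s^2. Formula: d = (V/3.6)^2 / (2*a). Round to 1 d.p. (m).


Convert speed: V = 88 / 3.6 = 24.4444 m/s
V^2 = 597.5309
d = 597.5309 / (2 * 1.16)
d = 597.5309 / 2.32
d = 257.6 m

257.6


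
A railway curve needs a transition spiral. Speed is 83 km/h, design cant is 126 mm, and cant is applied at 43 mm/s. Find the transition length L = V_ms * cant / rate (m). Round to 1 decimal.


Convert speed: V = 83 / 3.6 = 23.0556 m/s
L = 23.0556 * 126 / 43
L = 2905.0 / 43
L = 67.6 m

67.6


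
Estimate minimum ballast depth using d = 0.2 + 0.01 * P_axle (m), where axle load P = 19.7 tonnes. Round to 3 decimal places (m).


d = 0.2 + 0.01 * 19.7
d = 0.2 + 0.197
d = 0.397 m

0.397


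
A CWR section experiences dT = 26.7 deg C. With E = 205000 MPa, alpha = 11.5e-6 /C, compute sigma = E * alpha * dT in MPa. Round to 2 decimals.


sigma = E * alpha * dT
sigma = 205000 * 11.5e-6 * 26.7
sigma = 2.3575 * 26.7
sigma = 62.95 MPa

62.95


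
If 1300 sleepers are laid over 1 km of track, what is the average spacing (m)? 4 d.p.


Spacing = 1000 m / number of sleepers
Spacing = 1000 / 1300
Spacing = 0.7692 m

0.7692


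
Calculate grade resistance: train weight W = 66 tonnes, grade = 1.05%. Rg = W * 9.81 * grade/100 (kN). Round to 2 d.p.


Rg = W * 9.81 * grade / 100
Rg = 66 * 9.81 * 1.05 / 100
Rg = 647.46 * 0.0105
Rg = 6.80 kN

6.80


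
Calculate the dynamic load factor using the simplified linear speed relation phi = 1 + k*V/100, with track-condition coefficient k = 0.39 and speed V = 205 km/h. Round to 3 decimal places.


phi = 1 + k * V / 100
phi = 1 + 0.39 * 205 / 100
phi = 1 + 0.7995
phi = 1.800

1.800


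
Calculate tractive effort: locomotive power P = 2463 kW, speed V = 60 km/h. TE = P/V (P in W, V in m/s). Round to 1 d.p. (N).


Convert: P = 2463 kW = 2463000 W
V = 60 / 3.6 = 16.6667 m/s
TE = 2463000 / 16.6667
TE = 147780.0 N

147780.0


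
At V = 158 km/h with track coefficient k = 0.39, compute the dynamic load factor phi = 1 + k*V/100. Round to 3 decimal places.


phi = 1 + k * V / 100
phi = 1 + 0.39 * 158 / 100
phi = 1 + 0.6162
phi = 1.616

1.616


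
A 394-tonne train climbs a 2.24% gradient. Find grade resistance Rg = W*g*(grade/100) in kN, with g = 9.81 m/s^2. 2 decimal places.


Rg = W * 9.81 * grade / 100
Rg = 394 * 9.81 * 2.24 / 100
Rg = 3865.14 * 0.0224
Rg = 86.58 kN

86.58


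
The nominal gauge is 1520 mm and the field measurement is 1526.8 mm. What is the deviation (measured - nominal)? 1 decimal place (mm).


Deviation = measured - nominal
Deviation = 1526.8 - 1520
Deviation = 6.8 mm

6.8


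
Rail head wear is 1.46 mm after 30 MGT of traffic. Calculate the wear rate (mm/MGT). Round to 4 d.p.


Wear rate = total wear / cumulative tonnage
Rate = 1.46 / 30
Rate = 0.0487 mm/MGT

0.0487


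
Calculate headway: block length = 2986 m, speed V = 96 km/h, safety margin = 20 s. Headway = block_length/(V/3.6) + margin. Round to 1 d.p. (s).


V = 96 / 3.6 = 26.6667 m/s
Block traversal time = 2986 / 26.6667 = 111.975 s
Headway = 111.975 + 20
Headway = 132.0 s

132.0


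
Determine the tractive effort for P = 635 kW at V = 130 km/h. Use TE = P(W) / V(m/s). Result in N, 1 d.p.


Convert: P = 635 kW = 635000 W
V = 130 / 3.6 = 36.1111 m/s
TE = 635000 / 36.1111
TE = 17584.6 N

17584.6


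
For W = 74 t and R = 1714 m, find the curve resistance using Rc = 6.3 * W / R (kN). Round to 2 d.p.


Rc = 6.3 * W / R
Rc = 6.3 * 74 / 1714
Rc = 466.2 / 1714
Rc = 0.27 kN

0.27


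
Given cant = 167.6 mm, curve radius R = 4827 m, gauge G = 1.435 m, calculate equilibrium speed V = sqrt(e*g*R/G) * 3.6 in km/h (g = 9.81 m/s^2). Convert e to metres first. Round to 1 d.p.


Convert cant: e = 167.6 mm = 0.1676 m
V_ms = sqrt(0.1676 * 9.81 * 4827 / 1.435)
V_ms = sqrt(5530.551228) = 74.3677 m/s
V = 74.3677 * 3.6 = 267.7 km/h

267.7


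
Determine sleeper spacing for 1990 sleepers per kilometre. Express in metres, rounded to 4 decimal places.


Spacing = 1000 m / number of sleepers
Spacing = 1000 / 1990
Spacing = 0.5025 m

0.5025


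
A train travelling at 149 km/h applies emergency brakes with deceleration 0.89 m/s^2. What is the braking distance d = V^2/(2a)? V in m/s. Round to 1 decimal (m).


Convert speed: V = 149 / 3.6 = 41.3889 m/s
V^2 = 1713.0401
d = 1713.0401 / (2 * 0.89)
d = 1713.0401 / 1.78
d = 962.4 m

962.4


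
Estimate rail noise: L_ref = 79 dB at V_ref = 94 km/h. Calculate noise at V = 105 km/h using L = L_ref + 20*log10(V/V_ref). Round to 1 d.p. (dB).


V/V_ref = 105 / 94 = 1.117021
log10(1.117021) = 0.048061
20 * 0.048061 = 0.9612
L = 79 + 0.9612 = 80.0 dB

80.0


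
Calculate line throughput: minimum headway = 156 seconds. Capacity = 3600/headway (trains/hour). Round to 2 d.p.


Capacity = 3600 / headway
Capacity = 3600 / 156
Capacity = 23.08 trains/hour

23.08


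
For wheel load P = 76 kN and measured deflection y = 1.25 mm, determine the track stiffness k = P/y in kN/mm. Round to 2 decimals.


Track stiffness k = P / y
k = 76 / 1.25
k = 60.80 kN/mm

60.80


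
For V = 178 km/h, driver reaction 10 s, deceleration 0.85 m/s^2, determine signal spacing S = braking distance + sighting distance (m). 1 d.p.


V = 178 / 3.6 = 49.4444 m/s
Braking distance = 49.4444^2 / (2*0.85) = 1438.0901 m
Sighting distance = 49.4444 * 10 = 494.4444 m
S = 1438.0901 + 494.4444 = 1932.5 m

1932.5


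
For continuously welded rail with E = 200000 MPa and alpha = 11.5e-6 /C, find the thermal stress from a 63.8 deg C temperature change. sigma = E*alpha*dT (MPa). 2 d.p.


sigma = E * alpha * dT
sigma = 200000 * 11.5e-6 * 63.8
sigma = 2.3 * 63.8
sigma = 146.74 MPa

146.74


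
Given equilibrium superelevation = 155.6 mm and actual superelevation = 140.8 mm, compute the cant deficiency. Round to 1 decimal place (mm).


Cant deficiency = equilibrium cant - actual cant
CD = 155.6 - 140.8
CD = 14.8 mm

14.8


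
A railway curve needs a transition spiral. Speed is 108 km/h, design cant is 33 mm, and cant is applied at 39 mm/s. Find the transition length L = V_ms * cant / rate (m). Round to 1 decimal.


Convert speed: V = 108 / 3.6 = 30.0 m/s
L = 30.0 * 33 / 39
L = 990.0 / 39
L = 25.4 m

25.4


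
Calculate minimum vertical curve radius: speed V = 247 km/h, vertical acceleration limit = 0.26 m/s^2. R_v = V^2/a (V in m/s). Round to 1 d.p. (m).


Convert speed: V = 247 / 3.6 = 68.6111 m/s
V^2 = 4707.4846 m^2/s^2
R_v = 4707.4846 / 0.26
R_v = 18105.7 m

18105.7


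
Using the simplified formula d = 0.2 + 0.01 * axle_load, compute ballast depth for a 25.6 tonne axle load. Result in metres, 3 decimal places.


d = 0.2 + 0.01 * 25.6
d = 0.2 + 0.256
d = 0.456 m

0.456


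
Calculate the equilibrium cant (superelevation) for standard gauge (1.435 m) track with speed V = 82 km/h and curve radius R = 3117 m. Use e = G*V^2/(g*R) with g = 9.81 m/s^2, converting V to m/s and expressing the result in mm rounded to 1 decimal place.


Convert speed: V = 82 / 3.6 = 22.7778 m/s
Apply formula: e = 1.435 * 22.7778^2 / (9.81 * 3117)
e = 1.435 * 518.8272 / 30577.77
e = 0.024348 m = 24.3 mm

24.3


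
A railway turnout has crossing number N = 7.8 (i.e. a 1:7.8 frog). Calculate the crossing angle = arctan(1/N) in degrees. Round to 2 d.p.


1/N = 1/7.8 = 0.128205
angle = arctan(0.128205) = 0.12751 rad
angle = 0.12751 * 180/pi = 7.31 degrees

7.31


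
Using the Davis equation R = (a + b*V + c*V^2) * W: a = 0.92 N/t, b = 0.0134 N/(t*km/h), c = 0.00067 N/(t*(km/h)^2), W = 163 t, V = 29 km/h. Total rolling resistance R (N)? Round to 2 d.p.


b*V = 0.0134 * 29 = 0.3886
c*V^2 = 0.00067 * 841 = 0.56347
R_per_t = 0.92 + 0.3886 + 0.56347 = 1.87207 N/t
R_total = 1.87207 * 163 = 305.15 N

305.15


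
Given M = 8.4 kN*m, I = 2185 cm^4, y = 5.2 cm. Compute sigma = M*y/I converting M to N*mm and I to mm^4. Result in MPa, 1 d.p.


Convert units:
M = 8.4 kN*m = 8400000 N*mm
y = 5.2 cm = 52 mm
I = 2185 cm^4 = 21850000 mm^4
sigma = 8400000 * 52 / 21850000
sigma = 20.0 MPa

20.0


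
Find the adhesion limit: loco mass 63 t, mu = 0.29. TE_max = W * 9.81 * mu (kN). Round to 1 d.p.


TE_max = W * g * mu
TE_max = 63 * 9.81 * 0.29
TE_max = 618.03 * 0.29
TE_max = 179.2 kN

179.2


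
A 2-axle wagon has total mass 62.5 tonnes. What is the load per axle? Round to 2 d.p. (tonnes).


Load per axle = total weight / number of axles
Load = 62.5 / 2
Load = 31.25 tonnes

31.25


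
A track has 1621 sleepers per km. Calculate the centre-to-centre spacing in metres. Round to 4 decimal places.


Spacing = 1000 m / number of sleepers
Spacing = 1000 / 1621
Spacing = 0.6169 m

0.6169


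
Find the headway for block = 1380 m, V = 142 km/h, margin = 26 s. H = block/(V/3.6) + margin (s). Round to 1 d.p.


V = 142 / 3.6 = 39.4444 m/s
Block traversal time = 1380 / 39.4444 = 34.9859 s
Headway = 34.9859 + 26
Headway = 61.0 s

61.0


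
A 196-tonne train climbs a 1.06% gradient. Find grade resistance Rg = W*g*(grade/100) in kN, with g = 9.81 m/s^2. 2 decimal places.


Rg = W * 9.81 * grade / 100
Rg = 196 * 9.81 * 1.06 / 100
Rg = 1922.76 * 0.0106
Rg = 20.38 kN

20.38


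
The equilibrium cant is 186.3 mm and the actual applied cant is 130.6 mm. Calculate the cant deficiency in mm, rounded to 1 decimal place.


Cant deficiency = equilibrium cant - actual cant
CD = 186.3 - 130.6
CD = 55.7 mm

55.7


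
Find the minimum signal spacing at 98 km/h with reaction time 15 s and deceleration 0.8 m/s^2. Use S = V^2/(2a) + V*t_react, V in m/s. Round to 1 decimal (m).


V = 98 / 3.6 = 27.2222 m/s
Braking distance = 27.2222^2 / (2*0.8) = 463.1559 m
Sighting distance = 27.2222 * 15 = 408.3333 m
S = 463.1559 + 408.3333 = 871.5 m

871.5


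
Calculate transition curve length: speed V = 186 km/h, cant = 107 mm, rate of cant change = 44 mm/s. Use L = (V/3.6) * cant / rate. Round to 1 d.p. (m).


Convert speed: V = 186 / 3.6 = 51.6667 m/s
L = 51.6667 * 107 / 44
L = 5528.3333 / 44
L = 125.6 m

125.6


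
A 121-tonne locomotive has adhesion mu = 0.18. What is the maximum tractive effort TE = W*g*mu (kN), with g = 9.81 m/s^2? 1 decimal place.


TE_max = W * g * mu
TE_max = 121 * 9.81 * 0.18
TE_max = 1187.01 * 0.18
TE_max = 213.7 kN

213.7


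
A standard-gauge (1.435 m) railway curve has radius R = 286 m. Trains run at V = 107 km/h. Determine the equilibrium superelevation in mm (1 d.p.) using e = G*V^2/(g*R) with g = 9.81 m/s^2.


Convert speed: V = 107 / 3.6 = 29.7222 m/s
Apply formula: e = 1.435 * 29.7222^2 / (9.81 * 286)
e = 1.435 * 883.4105 / 2805.66
e = 0.451835 m = 451.8 mm

451.8


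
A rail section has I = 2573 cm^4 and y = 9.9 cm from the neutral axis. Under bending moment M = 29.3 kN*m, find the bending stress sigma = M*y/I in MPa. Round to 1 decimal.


Convert units:
M = 29.3 kN*m = 29300000 N*mm
y = 9.9 cm = 99 mm
I = 2573 cm^4 = 25730000 mm^4
sigma = 29300000 * 99 / 25730000
sigma = 112.7 MPa

112.7


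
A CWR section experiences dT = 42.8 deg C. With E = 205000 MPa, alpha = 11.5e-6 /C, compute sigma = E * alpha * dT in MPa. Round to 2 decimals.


sigma = E * alpha * dT
sigma = 205000 * 11.5e-6 * 42.8
sigma = 2.3575 * 42.8
sigma = 100.90 MPa

100.90


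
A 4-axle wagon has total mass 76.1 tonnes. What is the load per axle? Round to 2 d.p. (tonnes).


Load per axle = total weight / number of axles
Load = 76.1 / 4
Load = 19.03 tonnes

19.03


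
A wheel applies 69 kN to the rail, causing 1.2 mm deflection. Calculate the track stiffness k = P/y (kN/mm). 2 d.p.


Track stiffness k = P / y
k = 69 / 1.2
k = 57.50 kN/mm

57.50


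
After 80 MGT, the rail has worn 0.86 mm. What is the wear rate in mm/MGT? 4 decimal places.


Wear rate = total wear / cumulative tonnage
Rate = 0.86 / 80
Rate = 0.0108 mm/MGT

0.0108


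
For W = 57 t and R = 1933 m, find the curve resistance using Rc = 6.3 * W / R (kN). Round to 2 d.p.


Rc = 6.3 * W / R
Rc = 6.3 * 57 / 1933
Rc = 359.1 / 1933
Rc = 0.19 kN

0.19


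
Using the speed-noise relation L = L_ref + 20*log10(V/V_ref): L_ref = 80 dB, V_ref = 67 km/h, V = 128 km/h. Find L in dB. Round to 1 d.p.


V/V_ref = 128 / 67 = 1.910448
log10(1.910448) = 0.281135
20 * 0.281135 = 5.6227
L = 80 + 5.6227 = 85.6 dB

85.6


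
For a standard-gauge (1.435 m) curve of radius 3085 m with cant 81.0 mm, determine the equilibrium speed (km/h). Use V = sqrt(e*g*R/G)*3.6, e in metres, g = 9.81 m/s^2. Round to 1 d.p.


Convert cant: e = 81.0 mm = 0.0810 m
V_ms = sqrt(0.0810 * 9.81 * 3085 / 1.435)
V_ms = sqrt(1708.273066) = 41.3313 m/s
V = 41.3313 * 3.6 = 148.8 km/h

148.8


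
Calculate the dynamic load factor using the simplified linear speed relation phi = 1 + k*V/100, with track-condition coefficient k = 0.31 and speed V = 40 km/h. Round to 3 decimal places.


phi = 1 + k * V / 100
phi = 1 + 0.31 * 40 / 100
phi = 1 + 0.124
phi = 1.124

1.124


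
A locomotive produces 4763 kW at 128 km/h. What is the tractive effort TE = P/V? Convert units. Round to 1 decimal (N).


Convert: P = 4763 kW = 4763000 W
V = 128 / 3.6 = 35.5556 m/s
TE = 4763000 / 35.5556
TE = 133959.4 N

133959.4


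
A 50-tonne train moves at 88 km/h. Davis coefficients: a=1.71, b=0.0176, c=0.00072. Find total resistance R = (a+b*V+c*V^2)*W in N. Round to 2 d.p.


b*V = 0.0176 * 88 = 1.5488
c*V^2 = 0.00072 * 7744 = 5.57568
R_per_t = 1.71 + 1.5488 + 5.57568 = 8.83448 N/t
R_total = 8.83448 * 50 = 441.72 N

441.72


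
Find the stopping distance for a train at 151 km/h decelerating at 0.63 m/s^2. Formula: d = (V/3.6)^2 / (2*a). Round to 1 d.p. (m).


Convert speed: V = 151 / 3.6 = 41.9444 m/s
V^2 = 1759.3364
d = 1759.3364 / (2 * 0.63)
d = 1759.3364 / 1.26
d = 1396.3 m

1396.3


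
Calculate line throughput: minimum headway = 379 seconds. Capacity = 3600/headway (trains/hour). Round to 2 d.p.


Capacity = 3600 / headway
Capacity = 3600 / 379
Capacity = 9.50 trains/hour

9.50


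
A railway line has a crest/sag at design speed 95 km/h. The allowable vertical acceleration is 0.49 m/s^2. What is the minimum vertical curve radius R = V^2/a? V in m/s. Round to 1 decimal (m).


Convert speed: V = 95 / 3.6 = 26.3889 m/s
V^2 = 696.3735 m^2/s^2
R_v = 696.3735 / 0.49
R_v = 1421.2 m

1421.2


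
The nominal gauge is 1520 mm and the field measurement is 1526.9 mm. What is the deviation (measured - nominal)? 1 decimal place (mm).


Deviation = measured - nominal
Deviation = 1526.9 - 1520
Deviation = 6.9 mm

6.9


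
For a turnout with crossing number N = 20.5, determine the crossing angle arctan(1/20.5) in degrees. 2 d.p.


1/N = 1/20.5 = 0.04878
angle = arctan(0.04878) = 0.048742 rad
angle = 0.048742 * 180/pi = 2.79 degrees

2.79


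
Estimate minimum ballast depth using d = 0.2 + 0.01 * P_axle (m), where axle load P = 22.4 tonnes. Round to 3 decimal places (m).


d = 0.2 + 0.01 * 22.4
d = 0.2 + 0.224
d = 0.424 m

0.424


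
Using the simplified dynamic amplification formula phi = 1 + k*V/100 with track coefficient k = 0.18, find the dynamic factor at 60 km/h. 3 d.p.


phi = 1 + k * V / 100
phi = 1 + 0.18 * 60 / 100
phi = 1 + 0.108
phi = 1.108

1.108


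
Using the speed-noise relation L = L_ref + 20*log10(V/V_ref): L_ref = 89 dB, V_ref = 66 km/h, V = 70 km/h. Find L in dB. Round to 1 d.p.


V/V_ref = 70 / 66 = 1.060606
log10(1.060606) = 0.025554
20 * 0.025554 = 0.5111
L = 89 + 0.5111 = 89.5 dB

89.5


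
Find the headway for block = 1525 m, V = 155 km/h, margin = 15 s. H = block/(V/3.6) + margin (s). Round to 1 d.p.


V = 155 / 3.6 = 43.0556 m/s
Block traversal time = 1525 / 43.0556 = 35.4194 s
Headway = 35.4194 + 15
Headway = 50.4 s

50.4


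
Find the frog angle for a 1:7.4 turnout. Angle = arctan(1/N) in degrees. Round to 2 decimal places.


1/N = 1/7.4 = 0.135135
angle = arctan(0.135135) = 0.134321 rad
angle = 0.134321 * 180/pi = 7.70 degrees

7.70


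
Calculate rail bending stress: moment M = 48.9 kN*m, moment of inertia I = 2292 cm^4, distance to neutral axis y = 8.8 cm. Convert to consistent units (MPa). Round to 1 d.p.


Convert units:
M = 48.9 kN*m = 48900000 N*mm
y = 8.8 cm = 88 mm
I = 2292 cm^4 = 22920000 mm^4
sigma = 48900000 * 88 / 22920000
sigma = 187.7 MPa

187.7


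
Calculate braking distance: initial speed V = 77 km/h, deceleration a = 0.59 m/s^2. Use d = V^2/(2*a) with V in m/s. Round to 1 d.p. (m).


Convert speed: V = 77 / 3.6 = 21.3889 m/s
V^2 = 457.4846
d = 457.4846 / (2 * 0.59)
d = 457.4846 / 1.18
d = 387.7 m

387.7


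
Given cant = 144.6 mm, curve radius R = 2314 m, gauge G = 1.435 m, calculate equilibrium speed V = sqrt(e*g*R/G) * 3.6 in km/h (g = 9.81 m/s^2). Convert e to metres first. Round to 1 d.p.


Convert cant: e = 144.6 mm = 0.1446 m
V_ms = sqrt(0.1446 * 9.81 * 2314 / 1.435)
V_ms = sqrt(2287.434957) = 47.8271 m/s
V = 47.8271 * 3.6 = 172.2 km/h

172.2


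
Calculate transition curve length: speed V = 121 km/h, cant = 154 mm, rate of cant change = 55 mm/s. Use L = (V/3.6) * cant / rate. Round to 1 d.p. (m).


Convert speed: V = 121 / 3.6 = 33.6111 m/s
L = 33.6111 * 154 / 55
L = 5176.1111 / 55
L = 94.1 m

94.1


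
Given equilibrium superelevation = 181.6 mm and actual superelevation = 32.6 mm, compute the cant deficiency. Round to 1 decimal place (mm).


Cant deficiency = equilibrium cant - actual cant
CD = 181.6 - 32.6
CD = 149.0 mm

149.0


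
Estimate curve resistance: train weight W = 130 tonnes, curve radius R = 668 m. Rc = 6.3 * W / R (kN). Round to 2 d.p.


Rc = 6.3 * W / R
Rc = 6.3 * 130 / 668
Rc = 819.0 / 668
Rc = 1.23 kN

1.23


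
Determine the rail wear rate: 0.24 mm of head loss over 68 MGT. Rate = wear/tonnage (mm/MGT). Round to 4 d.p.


Wear rate = total wear / cumulative tonnage
Rate = 0.24 / 68
Rate = 0.0035 mm/MGT

0.0035


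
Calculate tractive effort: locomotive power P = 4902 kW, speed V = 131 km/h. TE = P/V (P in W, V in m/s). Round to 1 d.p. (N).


Convert: P = 4902 kW = 4902000 W
V = 131 / 3.6 = 36.3889 m/s
TE = 4902000 / 36.3889
TE = 134711.5 N

134711.5


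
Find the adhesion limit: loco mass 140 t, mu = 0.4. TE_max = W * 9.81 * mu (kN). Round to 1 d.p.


TE_max = W * g * mu
TE_max = 140 * 9.81 * 0.4
TE_max = 1373.4 * 0.4
TE_max = 549.4 kN

549.4


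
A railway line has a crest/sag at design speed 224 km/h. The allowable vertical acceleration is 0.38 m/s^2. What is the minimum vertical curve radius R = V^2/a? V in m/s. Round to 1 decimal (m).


Convert speed: V = 224 / 3.6 = 62.2222 m/s
V^2 = 3871.6049 m^2/s^2
R_v = 3871.6049 / 0.38
R_v = 10188.4 m

10188.4


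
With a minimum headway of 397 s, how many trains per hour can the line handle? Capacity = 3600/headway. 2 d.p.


Capacity = 3600 / headway
Capacity = 3600 / 397
Capacity = 9.07 trains/hour

9.07


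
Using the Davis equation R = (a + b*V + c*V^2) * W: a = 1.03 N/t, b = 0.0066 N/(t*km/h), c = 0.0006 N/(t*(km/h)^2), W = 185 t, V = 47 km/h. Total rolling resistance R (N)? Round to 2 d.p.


b*V = 0.0066 * 47 = 0.3102
c*V^2 = 0.0006 * 2209 = 1.3254
R_per_t = 1.03 + 0.3102 + 1.3254 = 2.6656 N/t
R_total = 2.6656 * 185 = 493.14 N

493.14


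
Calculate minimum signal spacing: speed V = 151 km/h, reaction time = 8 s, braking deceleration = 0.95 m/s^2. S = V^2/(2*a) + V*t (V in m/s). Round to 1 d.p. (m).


V = 151 / 3.6 = 41.9444 m/s
Braking distance = 41.9444^2 / (2*0.95) = 925.9665 m
Sighting distance = 41.9444 * 8 = 335.5556 m
S = 925.9665 + 335.5556 = 1261.5 m

1261.5


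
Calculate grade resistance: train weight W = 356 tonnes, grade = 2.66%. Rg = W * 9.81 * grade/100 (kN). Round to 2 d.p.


Rg = W * 9.81 * grade / 100
Rg = 356 * 9.81 * 2.66 / 100
Rg = 3492.36 * 0.0266
Rg = 92.90 kN

92.90


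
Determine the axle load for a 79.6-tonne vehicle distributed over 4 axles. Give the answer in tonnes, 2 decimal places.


Load per axle = total weight / number of axles
Load = 79.6 / 4
Load = 19.90 tonnes

19.90


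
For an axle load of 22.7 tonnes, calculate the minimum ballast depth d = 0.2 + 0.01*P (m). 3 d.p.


d = 0.2 + 0.01 * 22.7
d = 0.2 + 0.227
d = 0.427 m

0.427


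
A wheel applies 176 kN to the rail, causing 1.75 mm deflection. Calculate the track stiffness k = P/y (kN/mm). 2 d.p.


Track stiffness k = P / y
k = 176 / 1.75
k = 100.57 kN/mm

100.57
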